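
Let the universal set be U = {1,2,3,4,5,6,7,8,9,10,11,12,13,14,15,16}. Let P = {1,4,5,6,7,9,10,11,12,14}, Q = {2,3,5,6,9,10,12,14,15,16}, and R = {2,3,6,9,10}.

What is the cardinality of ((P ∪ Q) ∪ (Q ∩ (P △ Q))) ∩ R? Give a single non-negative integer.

P ∪ Q = {1,2,3,4,5,6,7,9,10,11,12,14,15,16}
P △ Q = {1,2,3,4,7,11,15,16}
Q ∩ (P △ Q) = {2,3,15,16}
(P ∪ Q) ∪ (Q ∩ (P △ Q)) = {1,2,3,4,5,6,7,9,10,11,12,14,15,16}
((P ∪ Q) ∪ (Q ∩ (P △ Q))) ∩ R = {2,3,6,9,10}
|((P ∪ Q) ∪ (Q ∩ (P △ Q))) ∩ R| = 5

5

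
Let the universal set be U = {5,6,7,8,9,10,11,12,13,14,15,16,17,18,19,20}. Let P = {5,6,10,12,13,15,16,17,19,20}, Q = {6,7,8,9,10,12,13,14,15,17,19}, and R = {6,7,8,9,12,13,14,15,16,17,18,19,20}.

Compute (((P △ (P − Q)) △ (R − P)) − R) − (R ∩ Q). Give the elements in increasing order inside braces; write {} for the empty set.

{10}

P − Q = {5,16,20}
P △ (P − Q) = {6,10,12,13,15,17,19}
R − P = {7,8,9,14,18}
(P △ (P − Q)) △ (R − P) = {6,7,8,9,10,12,13,14,15,17,18,19}
((P △ (P − Q)) △ (R − P)) − R = {10}
R ∩ Q = {6,7,8,9,12,13,14,15,17,19}
(((P △ (P − Q)) △ (R − P)) − R) − (R ∩ Q) = {10}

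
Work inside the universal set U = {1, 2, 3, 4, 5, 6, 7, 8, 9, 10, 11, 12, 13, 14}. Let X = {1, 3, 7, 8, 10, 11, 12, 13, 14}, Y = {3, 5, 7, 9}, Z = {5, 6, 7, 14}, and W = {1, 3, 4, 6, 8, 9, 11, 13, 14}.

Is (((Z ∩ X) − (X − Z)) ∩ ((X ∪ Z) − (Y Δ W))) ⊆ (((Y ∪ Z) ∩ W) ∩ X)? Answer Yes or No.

Yes

Z ∩ X = {7, 14}
X − Z = {1, 3, 8, 10, 11, 12, 13}
(Z ∩ X) − (X − Z) = {7, 14}
X ∪ Z = {1, 3, 5, 6, 7, 8, 10, 11, 12, 13, 14}
Y Δ W = {1, 4, 5, 6, 7, 8, 11, 13, 14}
(X ∪ Z) − (Y Δ W) = {3, 10, 12}
((Z ∩ X) − (X − Z)) ∩ ((X ∪ Z) − (Y Δ W)) = {}
Y ∪ Z = {3, 5, 6, 7, 9, 14}
(Y ∪ Z) ∩ W = {3, 6, 9, 14}
((Y ∪ Z) ∩ W) ∩ X = {3, 14}
Every element of {} is in {3, 14}, so ((Z ∩ X) − (X − Z)) ∩ ((X ∪ Z) − (Y Δ W)) ⊆ ((Y ∪ Z) ∩ W) ∩ X.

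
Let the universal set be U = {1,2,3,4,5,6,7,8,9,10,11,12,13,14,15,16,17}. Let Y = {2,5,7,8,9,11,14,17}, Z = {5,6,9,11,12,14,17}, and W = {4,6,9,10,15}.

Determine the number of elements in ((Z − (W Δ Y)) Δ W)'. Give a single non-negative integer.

W Δ Y = {2,4,5,6,7,8,10,11,14,15,17}
Z − (W Δ Y) = {9,12}
(Z − (W Δ Y)) Δ W = {4,6,10,12,15}
((Z − (W Δ Y)) Δ W)' = {1,2,3,5,7,8,9,11,13,14,16,17}
|((Z − (W Δ Y)) Δ W)'| = 12

12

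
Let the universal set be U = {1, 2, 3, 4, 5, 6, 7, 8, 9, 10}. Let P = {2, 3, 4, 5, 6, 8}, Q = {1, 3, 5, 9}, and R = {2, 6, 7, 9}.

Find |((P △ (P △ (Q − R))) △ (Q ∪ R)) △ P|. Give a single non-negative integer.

6

Q − R = {1, 3, 5}
P △ (Q − R) = {1, 2, 4, 6, 8}
P △ (P △ (Q − R)) = {1, 3, 5}
Q ∪ R = {1, 2, 3, 5, 6, 7, 9}
(P △ (P △ (Q − R))) △ (Q ∪ R) = {2, 6, 7, 9}
((P △ (P △ (Q − R))) △ (Q ∪ R)) △ P = {3, 4, 5, 7, 8, 9}
|((P △ (P △ (Q − R))) △ (Q ∪ R)) △ P| = 6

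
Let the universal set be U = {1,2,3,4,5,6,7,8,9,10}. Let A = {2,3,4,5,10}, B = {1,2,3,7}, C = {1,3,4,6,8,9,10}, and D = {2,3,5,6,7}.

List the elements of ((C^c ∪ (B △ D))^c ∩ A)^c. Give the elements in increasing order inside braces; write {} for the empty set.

{1,2,5,6,7,8,9}

C^c = {2,5,7}
B △ D = {1,5,6}
C^c ∪ (B △ D) = {1,2,5,6,7}
(C^c ∪ (B △ D))^c = {3,4,8,9,10}
(C^c ∪ (B △ D))^c ∩ A = {3,4,10}
((C^c ∪ (B △ D))^c ∩ A)^c = {1,2,5,6,7,8,9}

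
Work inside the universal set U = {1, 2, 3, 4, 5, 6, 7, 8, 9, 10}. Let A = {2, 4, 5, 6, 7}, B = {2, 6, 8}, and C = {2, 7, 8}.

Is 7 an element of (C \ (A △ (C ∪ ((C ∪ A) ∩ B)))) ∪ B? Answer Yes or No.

7 ∈ C and 7 ∈ A, so 7 ∈ C ∪ A
7 ∈ (C ∪ A) and 7 ∉ B, so 7 ∉ (C ∪ A) ∩ B
7 ∈ C and 7 ∉ ((C ∪ A) ∩ B), so 7 ∈ C ∪ ((C ∪ A) ∩ B)
7 ∈ A and 7 ∈ (C ∪ ((C ∪ A) ∩ B)), so 7 ∉ A △ (C ∪ ((C ∪ A) ∩ B))
7 ∈ C and 7 ∉ (A △ (C ∪ ((C ∪ A) ∩ B))), so 7 ∈ C \ (A △ (C ∪ ((C ∪ A) ∩ B)))
7 ∈ (C \ (A △ (C ∪ ((C ∪ A) ∩ B)))) and 7 ∉ B, so 7 ∈ (C \ (A △ (C ∪ ((C ∪ A) ∩ B)))) ∪ B

Yes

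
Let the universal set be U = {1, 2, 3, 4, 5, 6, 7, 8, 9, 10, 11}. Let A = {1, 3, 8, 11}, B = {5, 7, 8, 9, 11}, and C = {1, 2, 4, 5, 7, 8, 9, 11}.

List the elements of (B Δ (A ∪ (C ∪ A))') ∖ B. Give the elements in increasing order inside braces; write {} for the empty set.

{6, 10}

C ∪ A = {1, 2, 3, 4, 5, 7, 8, 9, 11}
A ∪ (C ∪ A) = {1, 2, 3, 4, 5, 7, 8, 9, 11}
(A ∪ (C ∪ A))' = {6, 10}
B Δ (A ∪ (C ∪ A))' = {5, 6, 7, 8, 9, 10, 11}
(B Δ (A ∪ (C ∪ A))') ∖ B = {6, 10}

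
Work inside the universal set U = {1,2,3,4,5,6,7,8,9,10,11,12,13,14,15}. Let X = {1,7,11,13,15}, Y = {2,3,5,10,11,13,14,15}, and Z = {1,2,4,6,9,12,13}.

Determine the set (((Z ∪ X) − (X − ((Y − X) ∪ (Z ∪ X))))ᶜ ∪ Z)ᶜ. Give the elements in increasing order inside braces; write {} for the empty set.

Z ∪ X = {1,2,4,6,7,9,11,12,13,15}
Y − X = {2,3,5,10,14}
(Y − X) ∪ (Z ∪ X) = {1,2,3,4,5,6,7,9,10,11,12,13,14,15}
X − ((Y − X) ∪ (Z ∪ X)) = {}
(Z ∪ X) − (X − ((Y − X) ∪ (Z ∪ X))) = {1,2,4,6,7,9,11,12,13,15}
((Z ∪ X) − (X − ((Y − X) ∪ (Z ∪ X))))ᶜ = {3,5,8,10,14}
((Z ∪ X) − (X − ((Y − X) ∪ (Z ∪ X))))ᶜ ∪ Z = {1,2,3,4,5,6,8,9,10,12,13,14}
(((Z ∪ X) − (X − ((Y − X) ∪ (Z ∪ X))))ᶜ ∪ Z)ᶜ = {7,11,15}

{7,11,15}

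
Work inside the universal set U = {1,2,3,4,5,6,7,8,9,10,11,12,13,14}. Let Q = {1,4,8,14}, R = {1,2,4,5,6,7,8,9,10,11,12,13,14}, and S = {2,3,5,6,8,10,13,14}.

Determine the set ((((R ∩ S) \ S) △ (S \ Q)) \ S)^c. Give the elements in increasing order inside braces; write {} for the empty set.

{1,2,3,4,5,6,7,8,9,10,11,12,13,14}

R ∩ S = {2,5,6,8,10,13,14}
(R ∩ S) \ S = {}
S \ Q = {2,3,5,6,10,13}
((R ∩ S) \ S) △ (S \ Q) = {2,3,5,6,10,13}
(((R ∩ S) \ S) △ (S \ Q)) \ S = {}
((((R ∩ S) \ S) △ (S \ Q)) \ S)^c = {1,2,3,4,5,6,7,8,9,10,11,12,13,14}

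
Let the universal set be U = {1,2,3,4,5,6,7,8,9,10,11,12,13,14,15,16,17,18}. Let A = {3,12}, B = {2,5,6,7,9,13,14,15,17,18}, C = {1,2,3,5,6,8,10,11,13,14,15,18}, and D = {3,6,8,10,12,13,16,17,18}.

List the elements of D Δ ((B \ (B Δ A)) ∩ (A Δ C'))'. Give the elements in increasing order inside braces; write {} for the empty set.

B Δ A = {2,3,5,6,7,9,12,13,14,15,17,18}
B \ (B Δ A) = {}
C' = {4,7,9,12,16,17}
A Δ C' = {3,4,7,9,16,17}
(B \ (B Δ A)) ∩ (A Δ C') = {}
((B \ (B Δ A)) ∩ (A Δ C'))' = {1,2,3,4,5,6,7,8,9,10,11,12,13,14,15,16,17,18}
D Δ ((B \ (B Δ A)) ∩ (A Δ C'))' = {1,2,4,5,7,9,11,14,15}

{1,2,4,5,7,9,11,14,15}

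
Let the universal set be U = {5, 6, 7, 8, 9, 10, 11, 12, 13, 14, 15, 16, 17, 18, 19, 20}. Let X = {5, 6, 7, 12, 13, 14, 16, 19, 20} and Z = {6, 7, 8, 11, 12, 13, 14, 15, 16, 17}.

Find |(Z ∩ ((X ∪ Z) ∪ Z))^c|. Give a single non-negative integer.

X ∪ Z = {5, 6, 7, 8, 11, 12, 13, 14, 15, 16, 17, 19, 20}
(X ∪ Z) ∪ Z = {5, 6, 7, 8, 11, 12, 13, 14, 15, 16, 17, 19, 20}
Z ∩ ((X ∪ Z) ∪ Z) = {6, 7, 8, 11, 12, 13, 14, 15, 16, 17}
(Z ∩ ((X ∪ Z) ∪ Z))^c = {5, 9, 10, 18, 19, 20}
|(Z ∩ ((X ∪ Z) ∪ Z))^c| = 6

6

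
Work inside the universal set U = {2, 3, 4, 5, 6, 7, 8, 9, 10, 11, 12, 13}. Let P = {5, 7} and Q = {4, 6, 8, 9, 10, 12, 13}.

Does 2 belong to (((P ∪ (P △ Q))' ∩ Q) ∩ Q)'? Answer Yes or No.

Yes

2 ∉ P and 2 ∉ Q, so 2 ∉ P △ Q
2 ∉ P and 2 ∉ (P △ Q), so 2 ∉ P ∪ (P △ Q)
2 ∈ (P ∪ (P △ Q))' since 2 ∉ (P ∪ (P △ Q))
2 ∈ (P ∪ (P △ Q))' and 2 ∉ Q, so 2 ∉ (P ∪ (P △ Q))' ∩ Q
2 ∉ ((P ∪ (P △ Q))' ∩ Q) and 2 ∉ Q, so 2 ∉ ((P ∪ (P △ Q))' ∩ Q) ∩ Q
2 ∈ (((P ∪ (P △ Q))' ∩ Q) ∩ Q)' since 2 ∉ (((P ∪ (P △ Q))' ∩ Q) ∩ Q)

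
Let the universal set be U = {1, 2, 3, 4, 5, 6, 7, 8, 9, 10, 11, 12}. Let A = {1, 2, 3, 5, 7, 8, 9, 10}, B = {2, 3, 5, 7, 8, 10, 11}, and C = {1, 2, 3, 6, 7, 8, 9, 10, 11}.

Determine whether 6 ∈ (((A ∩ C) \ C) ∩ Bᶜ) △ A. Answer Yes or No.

No

6 ∉ A and 6 ∈ C, so 6 ∉ A ∩ C
6 ∉ (A ∩ C) and 6 ∈ C, so 6 ∉ (A ∩ C) \ C
6 ∉ B, so 6 ∈ Bᶜ
6 ∉ ((A ∩ C) \ C) and 6 ∈ Bᶜ, so 6 ∉ ((A ∩ C) \ C) ∩ Bᶜ
6 ∉ (((A ∩ C) \ C) ∩ Bᶜ) and 6 ∉ A, so 6 ∉ (((A ∩ C) \ C) ∩ Bᶜ) △ A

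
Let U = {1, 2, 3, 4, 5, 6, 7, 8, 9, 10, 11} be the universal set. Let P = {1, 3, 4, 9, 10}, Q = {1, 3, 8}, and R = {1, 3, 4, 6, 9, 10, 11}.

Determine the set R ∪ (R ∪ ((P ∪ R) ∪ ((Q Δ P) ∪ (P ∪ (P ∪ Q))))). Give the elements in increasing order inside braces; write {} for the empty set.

{1, 3, 4, 6, 8, 9, 10, 11}

P ∪ R = {1, 3, 4, 6, 9, 10, 11}
Q Δ P = {4, 8, 9, 10}
P ∪ Q = {1, 3, 4, 8, 9, 10}
P ∪ (P ∪ Q) = {1, 3, 4, 8, 9, 10}
(Q Δ P) ∪ (P ∪ (P ∪ Q)) = {1, 3, 4, 8, 9, 10}
(P ∪ R) ∪ ((Q Δ P) ∪ (P ∪ (P ∪ Q))) = {1, 3, 4, 6, 8, 9, 10, 11}
R ∪ ((P ∪ R) ∪ ((Q Δ P) ∪ (P ∪ (P ∪ Q)))) = {1, 3, 4, 6, 8, 9, 10, 11}
R ∪ (R ∪ ((P ∪ R) ∪ ((Q Δ P) ∪ (P ∪ (P ∪ Q))))) = {1, 3, 4, 6, 8, 9, 10, 11}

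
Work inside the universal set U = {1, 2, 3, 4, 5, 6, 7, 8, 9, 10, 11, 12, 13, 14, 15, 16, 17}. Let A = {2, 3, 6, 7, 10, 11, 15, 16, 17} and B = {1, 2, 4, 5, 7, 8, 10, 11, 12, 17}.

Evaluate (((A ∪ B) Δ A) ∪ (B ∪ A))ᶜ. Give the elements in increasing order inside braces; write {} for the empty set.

A ∪ B = {1, 2, 3, 4, 5, 6, 7, 8, 10, 11, 12, 15, 16, 17}
(A ∪ B) Δ A = {1, 4, 5, 8, 12}
B ∪ A = {1, 2, 3, 4, 5, 6, 7, 8, 10, 11, 12, 15, 16, 17}
((A ∪ B) Δ A) ∪ (B ∪ A) = {1, 2, 3, 4, 5, 6, 7, 8, 10, 11, 12, 15, 16, 17}
(((A ∪ B) Δ A) ∪ (B ∪ A))ᶜ = {9, 13, 14}

{9, 13, 14}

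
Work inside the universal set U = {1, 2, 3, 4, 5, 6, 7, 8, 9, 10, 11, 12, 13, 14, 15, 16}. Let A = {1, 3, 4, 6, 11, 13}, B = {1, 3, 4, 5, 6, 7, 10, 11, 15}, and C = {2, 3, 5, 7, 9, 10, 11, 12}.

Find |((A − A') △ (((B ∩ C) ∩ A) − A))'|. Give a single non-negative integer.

10

A' = {2, 5, 7, 8, 9, 10, 12, 14, 15, 16}
A − A' = {1, 3, 4, 6, 11, 13}
B ∩ C = {3, 5, 7, 10, 11}
(B ∩ C) ∩ A = {3, 11}
((B ∩ C) ∩ A) − A = {}
(A − A') △ (((B ∩ C) ∩ A) − A) = {1, 3, 4, 6, 11, 13}
((A − A') △ (((B ∩ C) ∩ A) − A))' = {2, 5, 7, 8, 9, 10, 12, 14, 15, 16}
|((A − A') △ (((B ∩ C) ∩ A) − A))'| = 10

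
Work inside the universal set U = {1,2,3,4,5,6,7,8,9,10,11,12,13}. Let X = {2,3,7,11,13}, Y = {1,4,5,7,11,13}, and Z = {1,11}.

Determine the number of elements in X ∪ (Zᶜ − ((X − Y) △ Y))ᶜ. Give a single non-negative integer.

Zᶜ = {2,3,4,5,6,7,8,9,10,12,13}
X − Y = {2,3}
(X − Y) △ Y = {1,2,3,4,5,7,11,13}
Zᶜ − ((X − Y) △ Y) = {6,8,9,10,12}
(Zᶜ − ((X − Y) △ Y))ᶜ = {1,2,3,4,5,7,11,13}
X ∪ (Zᶜ − ((X − Y) △ Y))ᶜ = {1,2,3,4,5,7,11,13}
|X ∪ (Zᶜ − ((X − Y) △ Y))ᶜ| = 8

8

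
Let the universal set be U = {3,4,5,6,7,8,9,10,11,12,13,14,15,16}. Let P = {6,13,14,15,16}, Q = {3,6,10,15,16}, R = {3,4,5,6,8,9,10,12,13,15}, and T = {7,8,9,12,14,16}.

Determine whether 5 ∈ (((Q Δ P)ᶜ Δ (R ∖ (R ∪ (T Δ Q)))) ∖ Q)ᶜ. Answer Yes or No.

5 ∉ Q and 5 ∉ P, so 5 ∉ Q Δ P
5 ∈ (Q Δ P)ᶜ since 5 ∉ (Q Δ P)
5 ∉ T and 5 ∉ Q, so 5 ∉ T Δ Q
5 ∈ R and 5 ∉ (T Δ Q), so 5 ∈ R ∪ (T Δ Q)
5 ∈ R and 5 ∈ (R ∪ (T Δ Q)), so 5 ∉ R ∖ (R ∪ (T Δ Q))
5 ∈ (Q Δ P)ᶜ and 5 ∉ (R ∖ (R ∪ (T Δ Q))), so 5 ∈ (Q Δ P)ᶜ Δ (R ∖ (R ∪ (T Δ Q)))
5 ∈ ((Q Δ P)ᶜ Δ (R ∖ (R ∪ (T Δ Q)))) and 5 ∉ Q, so 5 ∈ ((Q Δ P)ᶜ Δ (R ∖ (R ∪ (T Δ Q)))) ∖ Q
5 ∉ (((Q Δ P)ᶜ Δ (R ∖ (R ∪ (T Δ Q)))) ∖ Q)ᶜ since 5 ∈ (((Q Δ P)ᶜ Δ (R ∖ (R ∪ (T Δ Q)))) ∖ Q)

No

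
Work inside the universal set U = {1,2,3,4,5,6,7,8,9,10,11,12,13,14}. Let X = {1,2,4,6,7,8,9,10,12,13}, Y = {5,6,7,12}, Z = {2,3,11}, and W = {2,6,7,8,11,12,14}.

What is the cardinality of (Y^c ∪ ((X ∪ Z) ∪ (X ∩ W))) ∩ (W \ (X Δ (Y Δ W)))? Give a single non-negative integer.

Y^c = {1,2,3,4,8,9,10,11,13,14}
X ∪ Z = {1,2,3,4,6,7,8,9,10,11,12,13}
X ∩ W = {2,6,7,8,12}
(X ∪ Z) ∪ (X ∩ W) = {1,2,3,4,6,7,8,9,10,11,12,13}
Y^c ∪ ((X ∪ Z) ∪ (X ∩ W)) = {1,2,3,4,6,7,8,9,10,11,12,13,14}
Y Δ W = {2,5,8,11,14}
X Δ (Y Δ W) = {1,4,5,6,7,9,10,11,12,13,14}
W \ (X Δ (Y Δ W)) = {2,8}
(Y^c ∪ ((X ∪ Z) ∪ (X ∩ W))) ∩ (W \ (X Δ (Y Δ W))) = {2,8}
|(Y^c ∪ ((X ∪ Z) ∪ (X ∩ W))) ∩ (W \ (X Δ (Y Δ W)))| = 2

2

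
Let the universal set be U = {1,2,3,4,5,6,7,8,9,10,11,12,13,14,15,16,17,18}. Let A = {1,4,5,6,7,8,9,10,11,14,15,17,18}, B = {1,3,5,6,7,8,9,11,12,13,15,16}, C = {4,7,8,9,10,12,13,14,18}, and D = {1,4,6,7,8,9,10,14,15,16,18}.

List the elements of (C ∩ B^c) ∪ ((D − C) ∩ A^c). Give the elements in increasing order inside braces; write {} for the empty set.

{4,10,14,16,18}

B^c = {2,4,10,14,17,18}
C ∩ B^c = {4,10,14,18}
D − C = {1,6,15,16}
A^c = {2,3,12,13,16}
(D − C) ∩ A^c = {16}
(C ∩ B^c) ∪ ((D − C) ∩ A^c) = {4,10,14,16,18}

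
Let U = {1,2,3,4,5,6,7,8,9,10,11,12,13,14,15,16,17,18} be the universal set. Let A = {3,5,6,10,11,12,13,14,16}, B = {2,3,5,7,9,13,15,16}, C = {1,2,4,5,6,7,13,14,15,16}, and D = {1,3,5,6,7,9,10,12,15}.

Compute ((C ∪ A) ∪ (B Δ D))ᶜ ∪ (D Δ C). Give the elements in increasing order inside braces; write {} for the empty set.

{2,3,4,8,9,10,12,13,14,16,17,18}

C ∪ A = {1,2,3,4,5,6,7,10,11,12,13,14,15,16}
B Δ D = {1,2,6,10,12,13,16}
(C ∪ A) ∪ (B Δ D) = {1,2,3,4,5,6,7,10,11,12,13,14,15,16}
((C ∪ A) ∪ (B Δ D))ᶜ = {8,9,17,18}
D Δ C = {2,3,4,9,10,12,13,14,16}
((C ∪ A) ∪ (B Δ D))ᶜ ∪ (D Δ C) = {2,3,4,8,9,10,12,13,14,16,17,18}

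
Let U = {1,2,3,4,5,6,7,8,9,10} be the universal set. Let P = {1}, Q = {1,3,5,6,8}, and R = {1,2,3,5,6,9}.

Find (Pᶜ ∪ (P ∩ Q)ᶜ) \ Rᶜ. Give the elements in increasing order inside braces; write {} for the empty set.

Pᶜ = {2,3,4,5,6,7,8,9,10}
P ∩ Q = {1}
(P ∩ Q)ᶜ = {2,3,4,5,6,7,8,9,10}
Pᶜ ∪ (P ∩ Q)ᶜ = {2,3,4,5,6,7,8,9,10}
Rᶜ = {4,7,8,10}
(Pᶜ ∪ (P ∩ Q)ᶜ) \ Rᶜ = {2,3,5,6,9}

{2,3,5,6,9}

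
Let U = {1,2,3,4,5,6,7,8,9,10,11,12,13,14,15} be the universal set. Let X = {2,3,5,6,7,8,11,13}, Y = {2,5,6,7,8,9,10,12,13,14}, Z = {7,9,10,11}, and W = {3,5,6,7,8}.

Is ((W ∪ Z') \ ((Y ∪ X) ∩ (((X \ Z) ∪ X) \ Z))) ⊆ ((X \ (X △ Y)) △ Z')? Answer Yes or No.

Yes

Z' = {1,2,3,4,5,6,8,12,13,14,15}
W ∪ Z' = {1,2,3,4,5,6,7,8,12,13,14,15}
Y ∪ X = {2,3,5,6,7,8,9,10,11,12,13,14}
X \ Z = {2,3,5,6,8,13}
(X \ Z) ∪ X = {2,3,5,6,7,8,11,13}
((X \ Z) ∪ X) \ Z = {2,3,5,6,8,13}
(Y ∪ X) ∩ (((X \ Z) ∪ X) \ Z) = {2,3,5,6,8,13}
(W ∪ Z') \ ((Y ∪ X) ∩ (((X \ Z) ∪ X) \ Z)) = {1,4,7,12,14,15}
X △ Y = {3,9,10,11,12,14}
X \ (X △ Y) = {2,5,6,7,8,13}
(X \ (X △ Y)) △ Z' = {1,3,4,7,12,14,15}
Every element of {1,4,7,12,14,15} is in {1,3,4,7,12,14,15}, so (W ∪ Z') \ ((Y ∪ X) ∩ (((X \ Z) ∪ X) \ Z)) ⊆ (X \ (X △ Y)) △ Z'.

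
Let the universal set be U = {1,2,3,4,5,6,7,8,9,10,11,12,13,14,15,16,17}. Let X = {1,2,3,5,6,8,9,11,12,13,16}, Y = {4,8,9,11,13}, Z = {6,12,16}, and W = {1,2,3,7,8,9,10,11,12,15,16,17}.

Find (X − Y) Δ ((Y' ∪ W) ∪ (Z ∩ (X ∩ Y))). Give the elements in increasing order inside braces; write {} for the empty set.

X − Y = {1,2,3,5,6,12,16}
Y' = {1,2,3,5,6,7,10,12,14,15,16,17}
Y' ∪ W = {1,2,3,5,6,7,8,9,10,11,12,14,15,16,17}
X ∩ Y = {8,9,11,13}
Z ∩ (X ∩ Y) = {}
(Y' ∪ W) ∪ (Z ∩ (X ∩ Y)) = {1,2,3,5,6,7,8,9,10,11,12,14,15,16,17}
(X − Y) Δ ((Y' ∪ W) ∪ (Z ∩ (X ∩ Y))) = {7,8,9,10,11,14,15,17}

{7,8,9,10,11,14,15,17}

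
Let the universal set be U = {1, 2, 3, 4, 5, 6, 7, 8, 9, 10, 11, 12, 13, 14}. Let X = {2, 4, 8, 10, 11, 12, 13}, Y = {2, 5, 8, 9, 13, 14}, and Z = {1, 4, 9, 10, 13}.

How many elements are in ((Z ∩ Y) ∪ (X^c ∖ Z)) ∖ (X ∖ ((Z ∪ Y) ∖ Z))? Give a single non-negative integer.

6

Z ∩ Y = {9, 13}
X^c = {1, 3, 5, 6, 7, 9, 14}
X^c ∖ Z = {3, 5, 6, 7, 14}
(Z ∩ Y) ∪ (X^c ∖ Z) = {3, 5, 6, 7, 9, 13, 14}
Z ∪ Y = {1, 2, 4, 5, 8, 9, 10, 13, 14}
(Z ∪ Y) ∖ Z = {2, 5, 8, 14}
X ∖ ((Z ∪ Y) ∖ Z) = {4, 10, 11, 12, 13}
((Z ∩ Y) ∪ (X^c ∖ Z)) ∖ (X ∖ ((Z ∪ Y) ∖ Z)) = {3, 5, 6, 7, 9, 14}
|((Z ∩ Y) ∪ (X^c ∖ Z)) ∖ (X ∖ ((Z ∪ Y) ∖ Z))| = 6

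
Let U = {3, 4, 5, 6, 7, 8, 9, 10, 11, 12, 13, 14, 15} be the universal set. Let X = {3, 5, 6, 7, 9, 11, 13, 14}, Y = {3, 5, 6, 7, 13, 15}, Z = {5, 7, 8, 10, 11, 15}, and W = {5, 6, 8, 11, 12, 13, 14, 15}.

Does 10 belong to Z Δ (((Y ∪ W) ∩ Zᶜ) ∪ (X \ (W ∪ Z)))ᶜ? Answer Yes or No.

10 ∉ Y and 10 ∉ W, so 10 ∉ Y ∪ W
10 ∈ Z, so 10 ∉ Zᶜ
10 ∉ (Y ∪ W) and 10 ∉ Zᶜ, so 10 ∉ (Y ∪ W) ∩ Zᶜ
10 ∉ W and 10 ∈ Z, so 10 ∈ W ∪ Z
10 ∉ X and 10 ∈ (W ∪ Z), so 10 ∉ X \ (W ∪ Z)
10 ∉ ((Y ∪ W) ∩ Zᶜ) and 10 ∉ (X \ (W ∪ Z)), so 10 ∉ ((Y ∪ W) ∩ Zᶜ) ∪ (X \ (W ∪ Z))
10 ∈ (((Y ∪ W) ∩ Zᶜ) ∪ (X \ (W ∪ Z)))ᶜ since 10 ∉ (((Y ∪ W) ∩ Zᶜ) ∪ (X \ (W ∪ Z)))
10 ∈ Z and 10 ∈ (((Y ∪ W) ∩ Zᶜ) ∪ (X \ (W ∪ Z)))ᶜ, so 10 ∉ Z Δ (((Y ∪ W) ∩ Zᶜ) ∪ (X \ (W ∪ Z)))ᶜ

No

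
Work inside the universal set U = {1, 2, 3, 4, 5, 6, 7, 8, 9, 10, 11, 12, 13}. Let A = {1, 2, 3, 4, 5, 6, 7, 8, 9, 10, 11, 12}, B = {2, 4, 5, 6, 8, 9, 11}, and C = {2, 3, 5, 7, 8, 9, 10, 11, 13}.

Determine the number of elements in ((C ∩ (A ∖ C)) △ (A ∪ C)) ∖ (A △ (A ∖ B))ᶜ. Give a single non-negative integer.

A ∖ C = {1, 4, 6, 12}
C ∩ (A ∖ C) = {}
A ∪ C = {1, 2, 3, 4, 5, 6, 7, 8, 9, 10, 11, 12, 13}
(C ∩ (A ∖ C)) △ (A ∪ C) = {1, 2, 3, 4, 5, 6, 7, 8, 9, 10, 11, 12, 13}
A ∖ B = {1, 3, 7, 10, 12}
A △ (A ∖ B) = {2, 4, 5, 6, 8, 9, 11}
(A △ (A ∖ B))ᶜ = {1, 3, 7, 10, 12, 13}
((C ∩ (A ∖ C)) △ (A ∪ C)) ∖ (A △ (A ∖ B))ᶜ = {2, 4, 5, 6, 8, 9, 11}
|((C ∩ (A ∖ C)) △ (A ∪ C)) ∖ (A △ (A ∖ B))ᶜ| = 7

7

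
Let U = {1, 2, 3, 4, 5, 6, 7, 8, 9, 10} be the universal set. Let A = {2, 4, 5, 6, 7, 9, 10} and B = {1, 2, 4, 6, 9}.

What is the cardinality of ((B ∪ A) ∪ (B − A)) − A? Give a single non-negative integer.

B ∪ A = {1, 2, 4, 5, 6, 7, 9, 10}
B − A = {1}
(B ∪ A) ∪ (B − A) = {1, 2, 4, 5, 6, 7, 9, 10}
((B ∪ A) ∪ (B − A)) − A = {1}
|((B ∪ A) ∪ (B − A)) − A| = 1

1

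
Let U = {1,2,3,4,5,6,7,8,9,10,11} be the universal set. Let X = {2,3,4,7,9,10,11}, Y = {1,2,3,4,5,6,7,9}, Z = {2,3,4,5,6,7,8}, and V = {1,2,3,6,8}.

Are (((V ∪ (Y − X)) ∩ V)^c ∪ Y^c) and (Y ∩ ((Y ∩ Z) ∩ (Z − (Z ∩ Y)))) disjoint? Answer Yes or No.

Yes

Y − X = {1,5,6}
V ∪ (Y − X) = {1,2,3,5,6,8}
(V ∪ (Y − X)) ∩ V = {1,2,3,6,8}
((V ∪ (Y − X)) ∩ V)^c = {4,5,7,9,10,11}
Y^c = {8,10,11}
((V ∪ (Y − X)) ∩ V)^c ∪ Y^c = {4,5,7,8,9,10,11}
Y ∩ Z = {2,3,4,5,6,7}
Z ∩ Y = {2,3,4,5,6,7}
Z − (Z ∩ Y) = {8}
(Y ∩ Z) ∩ (Z − (Z ∩ Y)) = {}
Y ∩ ((Y ∩ Z) ∩ (Z − (Z ∩ Y))) = {}
{4,5,7,8,9,10,11} and {} share no elements.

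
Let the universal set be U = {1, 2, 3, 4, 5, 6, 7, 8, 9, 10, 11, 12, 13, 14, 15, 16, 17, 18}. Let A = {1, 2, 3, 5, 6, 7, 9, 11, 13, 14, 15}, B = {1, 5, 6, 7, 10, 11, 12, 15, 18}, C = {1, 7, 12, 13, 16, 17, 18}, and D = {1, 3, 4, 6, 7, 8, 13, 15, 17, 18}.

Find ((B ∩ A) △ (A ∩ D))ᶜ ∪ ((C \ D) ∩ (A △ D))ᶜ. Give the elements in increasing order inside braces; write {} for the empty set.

B ∩ A = {1, 5, 6, 7, 11, 15}
A ∩ D = {1, 3, 6, 7, 13, 15}
(B ∩ A) △ (A ∩ D) = {3, 5, 11, 13}
((B ∩ A) △ (A ∩ D))ᶜ = {1, 2, 4, 6, 7, 8, 9, 10, 12, 14, 15, 16, 17, 18}
C \ D = {12, 16}
A △ D = {2, 4, 5, 8, 9, 11, 14, 17, 18}
(C \ D) ∩ (A △ D) = {}
((C \ D) ∩ (A △ D))ᶜ = {1, 2, 3, 4, 5, 6, 7, 8, 9, 10, 11, 12, 13, 14, 15, 16, 17, 18}
((B ∩ A) △ (A ∩ D))ᶜ ∪ ((C \ D) ∩ (A △ D))ᶜ = {1, 2, 3, 4, 5, 6, 7, 8, 9, 10, 11, 12, 13, 14, 15, 16, 17, 18}

{1, 2, 3, 4, 5, 6, 7, 8, 9, 10, 11, 12, 13, 14, 15, 16, 17, 18}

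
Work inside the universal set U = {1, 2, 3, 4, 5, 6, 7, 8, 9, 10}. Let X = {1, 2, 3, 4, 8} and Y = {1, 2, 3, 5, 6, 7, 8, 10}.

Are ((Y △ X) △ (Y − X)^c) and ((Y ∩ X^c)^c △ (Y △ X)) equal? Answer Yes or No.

Y △ X = {4, 5, 6, 7, 10}
Y − X = {5, 6, 7, 10}
(Y − X)^c = {1, 2, 3, 4, 8, 9}
(Y △ X) △ (Y − X)^c = {1, 2, 3, 5, 6, 7, 8, 9, 10}
X^c = {5, 6, 7, 9, 10}
Y ∩ X^c = {5, 6, 7, 10}
(Y ∩ X^c)^c = {1, 2, 3, 4, 8, 9}
(Y ∩ X^c)^c △ (Y △ X) = {1, 2, 3, 5, 6, 7, 8, 9, 10}
Both equal {1, 2, 3, 5, 6, 7, 8, 9, 10}, so (Y △ X) △ (Y − X)^c = (Y ∩ X^c)^c △ (Y △ X).

Yes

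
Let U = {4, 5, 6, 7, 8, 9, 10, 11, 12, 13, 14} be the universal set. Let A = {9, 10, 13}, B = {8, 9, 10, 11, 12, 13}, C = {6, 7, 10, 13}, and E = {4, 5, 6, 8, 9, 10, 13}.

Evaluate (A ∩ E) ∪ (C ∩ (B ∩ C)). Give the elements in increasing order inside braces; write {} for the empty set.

A ∩ E = {9, 10, 13}
B ∩ C = {10, 13}
C ∩ (B ∩ C) = {10, 13}
(A ∩ E) ∪ (C ∩ (B ∩ C)) = {9, 10, 13}

{9, 10, 13}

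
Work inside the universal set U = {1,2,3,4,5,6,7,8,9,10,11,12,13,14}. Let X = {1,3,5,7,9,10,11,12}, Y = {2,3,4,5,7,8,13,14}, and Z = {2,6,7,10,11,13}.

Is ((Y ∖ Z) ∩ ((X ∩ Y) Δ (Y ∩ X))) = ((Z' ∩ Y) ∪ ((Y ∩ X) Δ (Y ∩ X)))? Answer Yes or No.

Y ∖ Z = {3,4,5,8,14}
X ∩ Y = {3,5,7}
Y ∩ X = {3,5,7}
(X ∩ Y) Δ (Y ∩ X) = {}
(Y ∖ Z) ∩ ((X ∩ Y) Δ (Y ∩ X)) = {}
Z' = {1,3,4,5,8,9,12,14}
Z' ∩ Y = {3,4,5,8,14}
(Y ∩ X) Δ (Y ∩ X) = {}
(Z' ∩ Y) ∪ ((Y ∩ X) Δ (Y ∩ X)) = {3,4,5,8,14}
3 ∈ (Z' ∩ Y) ∪ ((Y ∩ X) Δ (Y ∩ X)) but 3 ∉ (Y ∖ Z) ∩ ((X ∩ Y) Δ (Y ∩ X)), so they differ.

No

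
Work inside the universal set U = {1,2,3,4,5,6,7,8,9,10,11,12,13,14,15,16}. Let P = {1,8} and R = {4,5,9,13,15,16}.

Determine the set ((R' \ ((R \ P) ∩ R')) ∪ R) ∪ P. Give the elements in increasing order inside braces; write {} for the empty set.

R' = {1,2,3,6,7,8,10,11,12,14}
R \ P = {4,5,9,13,15,16}
(R \ P) ∩ R' = {}
R' \ ((R \ P) ∩ R') = {1,2,3,6,7,8,10,11,12,14}
(R' \ ((R \ P) ∩ R')) ∪ R = {1,2,3,4,5,6,7,8,9,10,11,12,13,14,15,16}
((R' \ ((R \ P) ∩ R')) ∪ R) ∪ P = {1,2,3,4,5,6,7,8,9,10,11,12,13,14,15,16}

{1,2,3,4,5,6,7,8,9,10,11,12,13,14,15,16}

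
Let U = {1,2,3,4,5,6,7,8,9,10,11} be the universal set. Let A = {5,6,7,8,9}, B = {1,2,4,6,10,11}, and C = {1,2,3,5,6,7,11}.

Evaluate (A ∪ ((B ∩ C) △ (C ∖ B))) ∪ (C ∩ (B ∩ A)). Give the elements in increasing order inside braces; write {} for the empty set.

B ∩ C = {1,2,6,11}
C ∖ B = {3,5,7}
(B ∩ C) △ (C ∖ B) = {1,2,3,5,6,7,11}
A ∪ ((B ∩ C) △ (C ∖ B)) = {1,2,3,5,6,7,8,9,11}
B ∩ A = {6}
C ∩ (B ∩ A) = {6}
(A ∪ ((B ∩ C) △ (C ∖ B))) ∪ (C ∩ (B ∩ A)) = {1,2,3,5,6,7,8,9,11}

{1,2,3,5,6,7,8,9,11}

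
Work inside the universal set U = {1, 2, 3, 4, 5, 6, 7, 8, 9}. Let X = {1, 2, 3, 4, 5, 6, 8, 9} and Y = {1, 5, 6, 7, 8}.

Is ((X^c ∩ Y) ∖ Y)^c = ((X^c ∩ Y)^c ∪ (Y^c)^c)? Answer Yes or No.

X^c = {7}
X^c ∩ Y = {7}
(X^c ∩ Y) ∖ Y = {}
((X^c ∩ Y) ∖ Y)^c = {1, 2, 3, 4, 5, 6, 7, 8, 9}
(X^c ∩ Y)^c = {1, 2, 3, 4, 5, 6, 8, 9}
Y^c = {2, 3, 4, 9}
(Y^c)^c = {1, 5, 6, 7, 8}
(X^c ∩ Y)^c ∪ (Y^c)^c = {1, 2, 3, 4, 5, 6, 7, 8, 9}
Both equal {1, 2, 3, 4, 5, 6, 7, 8, 9}, so ((X^c ∩ Y) ∖ Y)^c = (X^c ∩ Y)^c ∪ (Y^c)^c.

Yes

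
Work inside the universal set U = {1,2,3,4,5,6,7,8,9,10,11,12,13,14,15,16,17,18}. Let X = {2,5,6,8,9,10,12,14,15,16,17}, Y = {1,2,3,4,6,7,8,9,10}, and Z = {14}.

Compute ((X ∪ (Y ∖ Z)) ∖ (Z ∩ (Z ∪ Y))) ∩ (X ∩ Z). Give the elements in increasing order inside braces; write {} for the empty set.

{}

Y ∖ Z = {1,2,3,4,6,7,8,9,10}
X ∪ (Y ∖ Z) = {1,2,3,4,5,6,7,8,9,10,12,14,15,16,17}
Z ∪ Y = {1,2,3,4,6,7,8,9,10,14}
Z ∩ (Z ∪ Y) = {14}
(X ∪ (Y ∖ Z)) ∖ (Z ∩ (Z ∪ Y)) = {1,2,3,4,5,6,7,8,9,10,12,15,16,17}
X ∩ Z = {14}
((X ∪ (Y ∖ Z)) ∖ (Z ∩ (Z ∪ Y))) ∩ (X ∩ Z) = {}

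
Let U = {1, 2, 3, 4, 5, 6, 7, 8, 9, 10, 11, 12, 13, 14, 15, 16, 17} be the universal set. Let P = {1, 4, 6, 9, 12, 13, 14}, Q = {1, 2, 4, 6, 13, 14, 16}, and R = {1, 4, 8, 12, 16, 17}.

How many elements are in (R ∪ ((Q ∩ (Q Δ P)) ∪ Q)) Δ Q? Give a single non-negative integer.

3

Q Δ P = {2, 9, 12, 16}
Q ∩ (Q Δ P) = {2, 16}
(Q ∩ (Q Δ P)) ∪ Q = {1, 2, 4, 6, 13, 14, 16}
R ∪ ((Q ∩ (Q Δ P)) ∪ Q) = {1, 2, 4, 6, 8, 12, 13, 14, 16, 17}
(R ∪ ((Q ∩ (Q Δ P)) ∪ Q)) Δ Q = {8, 12, 17}
|(R ∪ ((Q ∩ (Q Δ P)) ∪ Q)) Δ Q| = 3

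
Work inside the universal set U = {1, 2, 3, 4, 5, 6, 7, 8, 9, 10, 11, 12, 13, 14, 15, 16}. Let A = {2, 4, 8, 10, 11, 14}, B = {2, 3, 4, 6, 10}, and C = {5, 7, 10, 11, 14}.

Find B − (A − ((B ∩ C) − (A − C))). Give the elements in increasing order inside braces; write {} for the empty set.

{3, 6, 10}

B ∩ C = {10}
A − C = {2, 4, 8}
(B ∩ C) − (A − C) = {10}
A − ((B ∩ C) − (A − C)) = {2, 4, 8, 11, 14}
B − (A − ((B ∩ C) − (A − C))) = {3, 6, 10}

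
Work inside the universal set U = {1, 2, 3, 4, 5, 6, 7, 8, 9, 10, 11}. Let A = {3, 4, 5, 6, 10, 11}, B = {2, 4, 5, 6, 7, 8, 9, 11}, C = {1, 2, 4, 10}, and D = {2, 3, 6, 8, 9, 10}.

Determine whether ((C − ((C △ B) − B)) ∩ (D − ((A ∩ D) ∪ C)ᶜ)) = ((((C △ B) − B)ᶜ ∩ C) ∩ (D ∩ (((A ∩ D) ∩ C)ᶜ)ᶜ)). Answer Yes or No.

C △ B = {1, 5, 6, 7, 8, 9, 10, 11}
(C △ B) − B = {1, 10}
C − ((C △ B) − B) = {2, 4}
A ∩ D = {3, 6, 10}
(A ∩ D) ∪ C = {1, 2, 3, 4, 6, 10}
((A ∩ D) ∪ C)ᶜ = {5, 7, 8, 9, 11}
D − ((A ∩ D) ∪ C)ᶜ = {2, 3, 6, 10}
(C − ((C △ B) − B)) ∩ (D − ((A ∩ D) ∪ C)ᶜ) = {2}
((C △ B) − B)ᶜ = {2, 3, 4, 5, 6, 7, 8, 9, 11}
((C △ B) − B)ᶜ ∩ C = {2, 4}
(A ∩ D) ∩ C = {10}
((A ∩ D) ∩ C)ᶜ = {1, 2, 3, 4, 5, 6, 7, 8, 9, 11}
(((A ∩ D) ∩ C)ᶜ)ᶜ = {10}
D ∩ (((A ∩ D) ∩ C)ᶜ)ᶜ = {10}
(((C △ B) − B)ᶜ ∩ C) ∩ (D ∩ (((A ∩ D) ∩ C)ᶜ)ᶜ) = {}
2 ∈ (C − ((C △ B) − B)) ∩ (D − ((A ∩ D) ∪ C)ᶜ) but 2 ∉ (((C △ B) − B)ᶜ ∩ C) ∩ (D ∩ (((A ∩ D) ∩ C)ᶜ)ᶜ), so they differ.

No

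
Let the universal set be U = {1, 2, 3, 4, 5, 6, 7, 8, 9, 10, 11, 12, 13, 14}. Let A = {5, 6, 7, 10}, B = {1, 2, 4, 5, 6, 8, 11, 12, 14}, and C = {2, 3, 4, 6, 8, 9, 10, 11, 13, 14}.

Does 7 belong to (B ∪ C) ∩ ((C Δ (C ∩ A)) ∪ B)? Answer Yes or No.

7 ∉ B and 7 ∉ C, so 7 ∉ B ∪ C
7 ∉ C and 7 ∈ A, so 7 ∉ C ∩ A
7 ∉ C and 7 ∉ (C ∩ A), so 7 ∉ C Δ (C ∩ A)
7 ∉ (C Δ (C ∩ A)) and 7 ∉ B, so 7 ∉ (C Δ (C ∩ A)) ∪ B
7 ∉ (B ∪ C) and 7 ∉ ((C Δ (C ∩ A)) ∪ B), so 7 ∉ (B ∪ C) ∩ ((C Δ (C ∩ A)) ∪ B)

No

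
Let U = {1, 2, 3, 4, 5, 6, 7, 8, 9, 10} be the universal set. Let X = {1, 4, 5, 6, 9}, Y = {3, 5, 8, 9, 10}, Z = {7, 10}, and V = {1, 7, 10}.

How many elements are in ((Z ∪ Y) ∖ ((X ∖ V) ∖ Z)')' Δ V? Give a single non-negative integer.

Z ∪ Y = {3, 5, 7, 8, 9, 10}
X ∖ V = {4, 5, 6, 9}
(X ∖ V) ∖ Z = {4, 5, 6, 9}
((X ∖ V) ∖ Z)' = {1, 2, 3, 7, 8, 10}
(Z ∪ Y) ∖ ((X ∖ V) ∖ Z)' = {5, 9}
((Z ∪ Y) ∖ ((X ∖ V) ∖ Z)')' = {1, 2, 3, 4, 6, 7, 8, 10}
((Z ∪ Y) ∖ ((X ∖ V) ∖ Z)')' Δ V = {2, 3, 4, 6, 8}
|((Z ∪ Y) ∖ ((X ∖ V) ∖ Z)')' Δ V| = 5

5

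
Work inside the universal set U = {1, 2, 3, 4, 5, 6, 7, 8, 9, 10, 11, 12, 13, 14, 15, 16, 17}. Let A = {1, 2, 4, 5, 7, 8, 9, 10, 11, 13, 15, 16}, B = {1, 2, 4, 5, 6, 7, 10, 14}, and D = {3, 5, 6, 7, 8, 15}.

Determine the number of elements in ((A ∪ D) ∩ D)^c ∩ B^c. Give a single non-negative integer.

A ∪ D = {1, 2, 3, 4, 5, 6, 7, 8, 9, 10, 11, 13, 15, 16}
(A ∪ D) ∩ D = {3, 5, 6, 7, 8, 15}
((A ∪ D) ∩ D)^c = {1, 2, 4, 9, 10, 11, 12, 13, 14, 16, 17}
B^c = {3, 8, 9, 11, 12, 13, 15, 16, 17}
((A ∪ D) ∩ D)^c ∩ B^c = {9, 11, 12, 13, 16, 17}
|((A ∪ D) ∩ D)^c ∩ B^c| = 6

6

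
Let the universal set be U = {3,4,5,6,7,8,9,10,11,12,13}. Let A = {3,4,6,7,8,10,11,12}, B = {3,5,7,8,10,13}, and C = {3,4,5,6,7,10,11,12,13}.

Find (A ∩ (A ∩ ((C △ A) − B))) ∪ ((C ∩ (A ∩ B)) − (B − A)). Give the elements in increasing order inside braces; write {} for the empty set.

C △ A = {5,8,13}
(C △ A) − B = {}
A ∩ ((C △ A) − B) = {}
A ∩ (A ∩ ((C △ A) − B)) = {}
A ∩ B = {3,7,8,10}
C ∩ (A ∩ B) = {3,7,10}
B − A = {5,13}
(C ∩ (A ∩ B)) − (B − A) = {3,7,10}
(A ∩ (A ∩ ((C △ A) − B))) ∪ ((C ∩ (A ∩ B)) − (B − A)) = {3,7,10}

{3,7,10}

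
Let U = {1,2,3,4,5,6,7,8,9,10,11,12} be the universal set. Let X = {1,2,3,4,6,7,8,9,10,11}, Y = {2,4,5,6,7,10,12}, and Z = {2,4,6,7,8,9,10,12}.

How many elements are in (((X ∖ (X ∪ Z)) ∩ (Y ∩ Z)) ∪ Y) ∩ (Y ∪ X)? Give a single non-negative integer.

X ∪ Z = {1,2,3,4,6,7,8,9,10,11,12}
X ∖ (X ∪ Z) = {}
Y ∩ Z = {2,4,6,7,10,12}
(X ∖ (X ∪ Z)) ∩ (Y ∩ Z) = {}
((X ∖ (X ∪ Z)) ∩ (Y ∩ Z)) ∪ Y = {2,4,5,6,7,10,12}
Y ∪ X = {1,2,3,4,5,6,7,8,9,10,11,12}
(((X ∖ (X ∪ Z)) ∩ (Y ∩ Z)) ∪ Y) ∩ (Y ∪ X) = {2,4,5,6,7,10,12}
|(((X ∖ (X ∪ Z)) ∩ (Y ∩ Z)) ∪ Y) ∩ (Y ∪ X)| = 7

7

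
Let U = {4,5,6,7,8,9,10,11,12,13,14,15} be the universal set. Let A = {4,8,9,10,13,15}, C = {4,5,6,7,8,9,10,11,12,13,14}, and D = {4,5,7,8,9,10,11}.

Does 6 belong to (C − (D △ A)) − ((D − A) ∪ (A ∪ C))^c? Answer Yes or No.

6 ∉ D and 6 ∉ A, so 6 ∉ D △ A
6 ∈ C and 6 ∉ (D △ A), so 6 ∈ C − (D △ A)
6 ∉ D and 6 ∉ A, so 6 ∉ D − A
6 ∉ A and 6 ∈ C, so 6 ∈ A ∪ C
6 ∉ (D − A) and 6 ∈ (A ∪ C), so 6 ∈ (D − A) ∪ (A ∪ C)
6 ∉ ((D − A) ∪ (A ∪ C))^c since 6 ∈ ((D − A) ∪ (A ∪ C))
6 ∈ (C − (D △ A)) and 6 ∉ ((D − A) ∪ (A ∪ C))^c, so 6 ∈ (C − (D △ A)) − ((D − A) ∪ (A ∪ C))^c

Yes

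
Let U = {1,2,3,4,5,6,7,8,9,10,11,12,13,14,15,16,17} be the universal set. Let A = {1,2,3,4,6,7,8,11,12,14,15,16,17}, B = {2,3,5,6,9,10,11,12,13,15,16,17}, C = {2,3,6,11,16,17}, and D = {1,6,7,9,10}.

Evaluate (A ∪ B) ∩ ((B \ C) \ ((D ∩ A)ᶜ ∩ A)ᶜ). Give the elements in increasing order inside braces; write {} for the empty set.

{12,15}

A ∪ B = {1,2,3,4,5,6,7,8,9,10,11,12,13,14,15,16,17}
B \ C = {5,9,10,12,13,15}
D ∩ A = {1,6,7}
(D ∩ A)ᶜ = {2,3,4,5,8,9,10,11,12,13,14,15,16,17}
(D ∩ A)ᶜ ∩ A = {2,3,4,8,11,12,14,15,16,17}
((D ∩ A)ᶜ ∩ A)ᶜ = {1,5,6,7,9,10,13}
(B \ C) \ ((D ∩ A)ᶜ ∩ A)ᶜ = {12,15}
(A ∪ B) ∩ ((B \ C) \ ((D ∩ A)ᶜ ∩ A)ᶜ) = {12,15}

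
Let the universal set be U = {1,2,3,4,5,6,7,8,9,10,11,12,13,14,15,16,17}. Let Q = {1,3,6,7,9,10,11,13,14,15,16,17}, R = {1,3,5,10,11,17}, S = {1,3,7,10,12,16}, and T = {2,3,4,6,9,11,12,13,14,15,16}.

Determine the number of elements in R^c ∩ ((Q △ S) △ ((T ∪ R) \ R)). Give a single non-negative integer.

3

R^c = {2,4,6,7,8,9,12,13,14,15,16}
Q △ S = {6,9,11,12,13,14,15,17}
T ∪ R = {1,2,3,4,5,6,9,10,11,12,13,14,15,16,17}
(T ∪ R) \ R = {2,4,6,9,12,13,14,15,16}
(Q △ S) △ ((T ∪ R) \ R) = {2,4,11,16,17}
R^c ∩ ((Q △ S) △ ((T ∪ R) \ R)) = {2,4,16}
|R^c ∩ ((Q △ S) △ ((T ∪ R) \ R))| = 3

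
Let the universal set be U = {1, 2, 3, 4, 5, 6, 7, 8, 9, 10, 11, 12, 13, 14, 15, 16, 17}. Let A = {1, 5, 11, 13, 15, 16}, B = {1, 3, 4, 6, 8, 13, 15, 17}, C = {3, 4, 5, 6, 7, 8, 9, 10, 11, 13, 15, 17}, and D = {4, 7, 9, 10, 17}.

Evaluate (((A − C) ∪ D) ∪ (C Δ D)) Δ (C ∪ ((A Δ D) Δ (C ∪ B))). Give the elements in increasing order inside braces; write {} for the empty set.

{1}

A − C = {1, 16}
(A − C) ∪ D = {1, 4, 7, 9, 10, 16, 17}
C Δ D = {3, 5, 6, 8, 11, 13, 15}
((A − C) ∪ D) ∪ (C Δ D) = {1, 3, 4, 5, 6, 7, 8, 9, 10, 11, 13, 15, 16, 17}
A Δ D = {1, 4, 5, 7, 9, 10, 11, 13, 15, 16, 17}
C ∪ B = {1, 3, 4, 5, 6, 7, 8, 9, 10, 11, 13, 15, 17}
(A Δ D) Δ (C ∪ B) = {3, 6, 8, 16}
C ∪ ((A Δ D) Δ (C ∪ B)) = {3, 4, 5, 6, 7, 8, 9, 10, 11, 13, 15, 16, 17}
(((A − C) ∪ D) ∪ (C Δ D)) Δ (C ∪ ((A Δ D) Δ (C ∪ B))) = {1}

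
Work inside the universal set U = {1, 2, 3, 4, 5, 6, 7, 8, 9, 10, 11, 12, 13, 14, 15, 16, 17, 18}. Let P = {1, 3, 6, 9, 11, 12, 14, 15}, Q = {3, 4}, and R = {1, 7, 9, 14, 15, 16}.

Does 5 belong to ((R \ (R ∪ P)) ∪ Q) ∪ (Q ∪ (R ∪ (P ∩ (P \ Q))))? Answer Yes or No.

No

5 ∉ R and 5 ∉ P, so 5 ∉ R ∪ P
5 ∉ R and 5 ∉ (R ∪ P), so 5 ∉ R \ (R ∪ P)
5 ∉ (R \ (R ∪ P)) and 5 ∉ Q, so 5 ∉ (R \ (R ∪ P)) ∪ Q
5 ∉ P and 5 ∉ Q, so 5 ∉ P \ Q
5 ∉ P and 5 ∉ (P \ Q), so 5 ∉ P ∩ (P \ Q)
5 ∉ R and 5 ∉ (P ∩ (P \ Q)), so 5 ∉ R ∪ (P ∩ (P \ Q))
5 ∉ Q and 5 ∉ (R ∪ (P ∩ (P \ Q))), so 5 ∉ Q ∪ (R ∪ (P ∩ (P \ Q)))
5 ∉ ((R \ (R ∪ P)) ∪ Q) and 5 ∉ (Q ∪ (R ∪ (P ∩ (P \ Q)))), so 5 ∉ ((R \ (R ∪ P)) ∪ Q) ∪ (Q ∪ (R ∪ (P ∩ (P \ Q))))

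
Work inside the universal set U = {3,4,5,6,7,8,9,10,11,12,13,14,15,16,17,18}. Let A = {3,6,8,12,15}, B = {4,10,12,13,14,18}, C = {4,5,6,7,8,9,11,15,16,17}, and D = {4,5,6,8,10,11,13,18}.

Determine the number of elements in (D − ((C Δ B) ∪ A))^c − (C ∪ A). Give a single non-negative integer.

4

C Δ B = {5,6,7,8,9,10,11,12,13,14,15,16,17,18}
(C Δ B) ∪ A = {3,5,6,7,8,9,10,11,12,13,14,15,16,17,18}
D − ((C Δ B) ∪ A) = {4}
(D − ((C Δ B) ∪ A))^c = {3,5,6,7,8,9,10,11,12,13,14,15,16,17,18}
C ∪ A = {3,4,5,6,7,8,9,11,12,15,16,17}
(D − ((C Δ B) ∪ A))^c − (C ∪ A) = {10,13,14,18}
|(D − ((C Δ B) ∪ A))^c − (C ∪ A)| = 4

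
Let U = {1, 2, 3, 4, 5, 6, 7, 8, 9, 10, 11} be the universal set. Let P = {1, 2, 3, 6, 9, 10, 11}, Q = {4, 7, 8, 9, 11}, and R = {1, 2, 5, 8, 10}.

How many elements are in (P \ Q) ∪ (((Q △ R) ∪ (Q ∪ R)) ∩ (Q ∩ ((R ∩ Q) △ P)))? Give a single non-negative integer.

8

P \ Q = {1, 2, 3, 6, 10}
Q △ R = {1, 2, 4, 5, 7, 9, 10, 11}
Q ∪ R = {1, 2, 4, 5, 7, 8, 9, 10, 11}
(Q △ R) ∪ (Q ∪ R) = {1, 2, 4, 5, 7, 8, 9, 10, 11}
R ∩ Q = {8}
(R ∩ Q) △ P = {1, 2, 3, 6, 8, 9, 10, 11}
Q ∩ ((R ∩ Q) △ P) = {8, 9, 11}
((Q △ R) ∪ (Q ∪ R)) ∩ (Q ∩ ((R ∩ Q) △ P)) = {8, 9, 11}
(P \ Q) ∪ (((Q △ R) ∪ (Q ∪ R)) ∩ (Q ∩ ((R ∩ Q) △ P))) = {1, 2, 3, 6, 8, 9, 10, 11}
|(P \ Q) ∪ (((Q △ R) ∪ (Q ∪ R)) ∩ (Q ∩ ((R ∩ Q) △ P)))| = 8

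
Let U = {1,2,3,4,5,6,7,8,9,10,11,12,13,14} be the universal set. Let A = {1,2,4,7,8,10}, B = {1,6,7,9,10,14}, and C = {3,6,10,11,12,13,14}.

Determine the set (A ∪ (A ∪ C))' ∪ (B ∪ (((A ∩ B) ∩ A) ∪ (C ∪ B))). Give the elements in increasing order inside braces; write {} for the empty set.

A ∪ C = {1,2,3,4,6,7,8,10,11,12,13,14}
A ∪ (A ∪ C) = {1,2,3,4,6,7,8,10,11,12,13,14}
(A ∪ (A ∪ C))' = {5,9}
A ∩ B = {1,7,10}
(A ∩ B) ∩ A = {1,7,10}
C ∪ B = {1,3,6,7,9,10,11,12,13,14}
((A ∩ B) ∩ A) ∪ (C ∪ B) = {1,3,6,7,9,10,11,12,13,14}
B ∪ (((A ∩ B) ∩ A) ∪ (C ∪ B)) = {1,3,6,7,9,10,11,12,13,14}
(A ∪ (A ∪ C))' ∪ (B ∪ (((A ∩ B) ∩ A) ∪ (C ∪ B))) = {1,3,5,6,7,9,10,11,12,13,14}

{1,3,5,6,7,9,10,11,12,13,14}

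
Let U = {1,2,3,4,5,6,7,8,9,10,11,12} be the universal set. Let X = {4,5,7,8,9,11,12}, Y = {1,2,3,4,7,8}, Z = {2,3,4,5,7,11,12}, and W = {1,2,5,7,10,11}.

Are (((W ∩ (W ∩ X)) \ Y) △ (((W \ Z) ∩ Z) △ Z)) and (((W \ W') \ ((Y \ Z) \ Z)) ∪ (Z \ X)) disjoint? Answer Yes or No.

W ∩ X = {5,7,11}
W ∩ (W ∩ X) = {5,7,11}
(W ∩ (W ∩ X)) \ Y = {5,11}
W \ Z = {1,10}
(W \ Z) ∩ Z = {}
((W \ Z) ∩ Z) △ Z = {2,3,4,5,7,11,12}
((W ∩ (W ∩ X)) \ Y) △ (((W \ Z) ∩ Z) △ Z) = {2,3,4,7,12}
W' = {3,4,6,8,9,12}
W \ W' = {1,2,5,7,10,11}
Y \ Z = {1,8}
(Y \ Z) \ Z = {1,8}
(W \ W') \ ((Y \ Z) \ Z) = {2,5,7,10,11}
Z \ X = {2,3}
((W \ W') \ ((Y \ Z) \ Z)) ∪ (Z \ X) = {2,3,5,7,10,11}
2 lies in both, so they are not disjoint.

No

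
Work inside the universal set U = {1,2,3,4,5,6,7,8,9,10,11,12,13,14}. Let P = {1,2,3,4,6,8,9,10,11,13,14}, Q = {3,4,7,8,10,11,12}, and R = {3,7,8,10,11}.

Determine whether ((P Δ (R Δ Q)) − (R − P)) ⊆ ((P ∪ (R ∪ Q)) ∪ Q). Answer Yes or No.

R Δ Q = {4,12}
P Δ (R Δ Q) = {1,2,3,6,8,9,10,11,12,13,14}
R − P = {7}
(P Δ (R Δ Q)) − (R − P) = {1,2,3,6,8,9,10,11,12,13,14}
R ∪ Q = {3,4,7,8,10,11,12}
P ∪ (R ∪ Q) = {1,2,3,4,6,7,8,9,10,11,12,13,14}
(P ∪ (R ∪ Q)) ∪ Q = {1,2,3,4,6,7,8,9,10,11,12,13,14}
Every element of {1,2,3,6,8,9,10,11,12,13,14} is in {1,2,3,4,6,7,8,9,10,11,12,13,14}, so (P Δ (R Δ Q)) − (R − P) ⊆ (P ∪ (R ∪ Q)) ∪ Q.

Yes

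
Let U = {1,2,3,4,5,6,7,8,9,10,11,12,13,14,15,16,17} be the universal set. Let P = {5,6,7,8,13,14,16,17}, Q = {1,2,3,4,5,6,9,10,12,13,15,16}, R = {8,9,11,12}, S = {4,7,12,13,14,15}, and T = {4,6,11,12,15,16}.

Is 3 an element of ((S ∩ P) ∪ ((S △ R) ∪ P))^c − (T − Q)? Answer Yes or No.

Yes

3 ∉ S and 3 ∉ P, so 3 ∉ S ∩ P
3 ∉ S and 3 ∉ R, so 3 ∉ S △ R
3 ∉ (S △ R) and 3 ∉ P, so 3 ∉ (S △ R) ∪ P
3 ∉ (S ∩ P) and 3 ∉ ((S △ R) ∪ P), so 3 ∉ (S ∩ P) ∪ ((S △ R) ∪ P)
3 ∈ ((S ∩ P) ∪ ((S △ R) ∪ P))^c since 3 ∉ ((S ∩ P) ∪ ((S △ R) ∪ P))
3 ∉ T and 3 ∈ Q, so 3 ∉ T − Q
3 ∈ ((S ∩ P) ∪ ((S △ R) ∪ P))^c and 3 ∉ (T − Q), so 3 ∈ ((S ∩ P) ∪ ((S △ R) ∪ P))^c − (T − Q)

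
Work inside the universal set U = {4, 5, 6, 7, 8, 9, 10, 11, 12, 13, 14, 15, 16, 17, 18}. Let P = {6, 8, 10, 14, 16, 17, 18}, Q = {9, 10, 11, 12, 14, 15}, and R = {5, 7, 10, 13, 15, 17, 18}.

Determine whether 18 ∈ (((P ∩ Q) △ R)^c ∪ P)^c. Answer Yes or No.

No

18 ∈ P and 18 ∉ Q, so 18 ∉ P ∩ Q
18 ∉ (P ∩ Q) and 18 ∈ R, so 18 ∈ (P ∩ Q) △ R
18 ∉ ((P ∩ Q) △ R)^c since 18 ∈ ((P ∩ Q) △ R)
18 ∉ ((P ∩ Q) △ R)^c and 18 ∈ P, so 18 ∈ ((P ∩ Q) △ R)^c ∪ P
18 ∉ (((P ∩ Q) △ R)^c ∪ P)^c since 18 ∈ (((P ∩ Q) △ R)^c ∪ P)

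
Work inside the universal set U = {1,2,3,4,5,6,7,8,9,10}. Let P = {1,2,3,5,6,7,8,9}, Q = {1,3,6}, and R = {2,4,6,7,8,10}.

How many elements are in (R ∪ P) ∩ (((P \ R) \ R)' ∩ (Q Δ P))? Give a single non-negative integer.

R ∪ P = {1,2,3,4,5,6,7,8,9,10}
P \ R = {1,3,5,9}
(P \ R) \ R = {1,3,5,9}
((P \ R) \ R)' = {2,4,6,7,8,10}
Q Δ P = {2,5,7,8,9}
((P \ R) \ R)' ∩ (Q Δ P) = {2,7,8}
(R ∪ P) ∩ (((P \ R) \ R)' ∩ (Q Δ P)) = {2,7,8}
|(R ∪ P) ∩ (((P \ R) \ R)' ∩ (Q Δ P))| = 3

3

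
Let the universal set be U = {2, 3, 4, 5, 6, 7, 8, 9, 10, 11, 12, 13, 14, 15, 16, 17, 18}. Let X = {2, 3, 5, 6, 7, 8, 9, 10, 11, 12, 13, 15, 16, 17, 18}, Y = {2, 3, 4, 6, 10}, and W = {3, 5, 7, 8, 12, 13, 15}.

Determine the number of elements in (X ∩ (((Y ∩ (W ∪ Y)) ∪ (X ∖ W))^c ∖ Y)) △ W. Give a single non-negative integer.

W ∪ Y = {2, 3, 4, 5, 6, 7, 8, 10, 12, 13, 15}
Y ∩ (W ∪ Y) = {2, 3, 4, 6, 10}
X ∖ W = {2, 6, 9, 10, 11, 16, 17, 18}
(Y ∩ (W ∪ Y)) ∪ (X ∖ W) = {2, 3, 4, 6, 9, 10, 11, 16, 17, 18}
((Y ∩ (W ∪ Y)) ∪ (X ∖ W))^c = {5, 7, 8, 12, 13, 14, 15}
((Y ∩ (W ∪ Y)) ∪ (X ∖ W))^c ∖ Y = {5, 7, 8, 12, 13, 14, 15}
X ∩ (((Y ∩ (W ∪ Y)) ∪ (X ∖ W))^c ∖ Y) = {5, 7, 8, 12, 13, 15}
(X ∩ (((Y ∩ (W ∪ Y)) ∪ (X ∖ W))^c ∖ Y)) △ W = {3}
|(X ∩ (((Y ∩ (W ∪ Y)) ∪ (X ∖ W))^c ∖ Y)) △ W| = 1

1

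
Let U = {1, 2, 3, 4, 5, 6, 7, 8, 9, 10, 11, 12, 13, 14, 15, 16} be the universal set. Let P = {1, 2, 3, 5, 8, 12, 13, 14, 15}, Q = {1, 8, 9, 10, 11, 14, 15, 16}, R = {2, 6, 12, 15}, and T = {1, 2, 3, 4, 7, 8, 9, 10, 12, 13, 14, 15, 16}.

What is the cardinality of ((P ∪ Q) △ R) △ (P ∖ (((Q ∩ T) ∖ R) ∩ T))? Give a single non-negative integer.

P ∪ Q = {1, 2, 3, 5, 8, 9, 10, 11, 12, 13, 14, 15, 16}
(P ∪ Q) △ R = {1, 3, 5, 6, 8, 9, 10, 11, 13, 14, 16}
Q ∩ T = {1, 8, 9, 10, 14, 15, 16}
(Q ∩ T) ∖ R = {1, 8, 9, 10, 14, 16}
((Q ∩ T) ∖ R) ∩ T = {1, 8, 9, 10, 14, 16}
P ∖ (((Q ∩ T) ∖ R) ∩ T) = {2, 3, 5, 12, 13, 15}
((P ∪ Q) △ R) △ (P ∖ (((Q ∩ T) ∖ R) ∩ T)) = {1, 2, 6, 8, 9, 10, 11, 12, 14, 15, 16}
|((P ∪ Q) △ R) △ (P ∖ (((Q ∩ T) ∖ R) ∩ T))| = 11

11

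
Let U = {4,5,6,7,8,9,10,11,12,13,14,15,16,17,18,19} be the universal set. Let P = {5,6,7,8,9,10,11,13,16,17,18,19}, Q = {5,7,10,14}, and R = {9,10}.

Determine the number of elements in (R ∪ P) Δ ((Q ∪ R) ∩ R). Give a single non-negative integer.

10

R ∪ P = {5,6,7,8,9,10,11,13,16,17,18,19}
Q ∪ R = {5,7,9,10,14}
(Q ∪ R) ∩ R = {9,10}
(R ∪ P) Δ ((Q ∪ R) ∩ R) = {5,6,7,8,11,13,16,17,18,19}
|(R ∪ P) Δ ((Q ∪ R) ∩ R)| = 10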